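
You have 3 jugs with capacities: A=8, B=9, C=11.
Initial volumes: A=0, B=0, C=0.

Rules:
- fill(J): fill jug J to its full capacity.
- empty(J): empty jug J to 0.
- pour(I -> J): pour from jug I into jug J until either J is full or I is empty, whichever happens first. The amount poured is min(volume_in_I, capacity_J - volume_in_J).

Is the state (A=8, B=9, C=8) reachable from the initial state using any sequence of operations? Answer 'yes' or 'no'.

Answer: yes

Derivation:
BFS from (A=0, B=0, C=0):
  1. fill(A) -> (A=8 B=0 C=0)
  2. fill(B) -> (A=8 B=9 C=0)
  3. pour(A -> C) -> (A=0 B=9 C=8)
  4. fill(A) -> (A=8 B=9 C=8)
Target reached → yes.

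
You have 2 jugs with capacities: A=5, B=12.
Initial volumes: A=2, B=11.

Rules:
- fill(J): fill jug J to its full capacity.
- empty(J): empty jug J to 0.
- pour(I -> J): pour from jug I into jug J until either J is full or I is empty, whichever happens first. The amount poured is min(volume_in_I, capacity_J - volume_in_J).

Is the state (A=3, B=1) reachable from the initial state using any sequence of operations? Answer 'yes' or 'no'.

BFS explored all 35 reachable states.
Reachable set includes: (0,0), (0,1), (0,2), (0,3), (0,4), (0,5), (0,6), (0,7), (0,8), (0,9), (0,10), (0,11) ...
Target (A=3, B=1) not in reachable set → no.

Answer: no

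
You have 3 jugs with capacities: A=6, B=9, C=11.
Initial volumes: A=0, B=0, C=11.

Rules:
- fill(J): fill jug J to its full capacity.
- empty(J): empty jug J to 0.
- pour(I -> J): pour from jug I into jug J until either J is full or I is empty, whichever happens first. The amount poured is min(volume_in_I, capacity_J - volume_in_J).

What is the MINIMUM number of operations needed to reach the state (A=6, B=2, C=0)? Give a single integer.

Answer: 4

Derivation:
BFS from (A=0, B=0, C=11). One shortest path:
  1. fill(A) -> (A=6 B=0 C=11)
  2. pour(C -> B) -> (A=6 B=9 C=2)
  3. empty(B) -> (A=6 B=0 C=2)
  4. pour(C -> B) -> (A=6 B=2 C=0)
Reached target in 4 moves.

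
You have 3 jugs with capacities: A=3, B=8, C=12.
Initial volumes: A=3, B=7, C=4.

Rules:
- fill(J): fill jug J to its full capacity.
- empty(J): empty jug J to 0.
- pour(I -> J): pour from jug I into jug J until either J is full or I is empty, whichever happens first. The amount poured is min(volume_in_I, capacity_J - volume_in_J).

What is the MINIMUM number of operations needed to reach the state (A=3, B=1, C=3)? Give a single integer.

BFS from (A=3, B=7, C=4). One shortest path:
  1. empty(B) -> (A=3 B=0 C=4)
  2. pour(C -> B) -> (A=3 B=4 C=0)
  3. pour(A -> C) -> (A=0 B=4 C=3)
  4. pour(B -> A) -> (A=3 B=1 C=3)
Reached target in 4 moves.

Answer: 4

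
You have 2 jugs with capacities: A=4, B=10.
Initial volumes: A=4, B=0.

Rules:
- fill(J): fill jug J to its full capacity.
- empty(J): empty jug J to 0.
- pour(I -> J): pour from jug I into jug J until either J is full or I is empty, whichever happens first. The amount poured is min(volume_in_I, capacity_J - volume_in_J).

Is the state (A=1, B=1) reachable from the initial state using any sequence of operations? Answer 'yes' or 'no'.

Answer: no

Derivation:
BFS explored all 14 reachable states.
Reachable set includes: (0,0), (0,2), (0,4), (0,6), (0,8), (0,10), (2,0), (2,10), (4,0), (4,2), (4,4), (4,6) ...
Target (A=1, B=1) not in reachable set → no.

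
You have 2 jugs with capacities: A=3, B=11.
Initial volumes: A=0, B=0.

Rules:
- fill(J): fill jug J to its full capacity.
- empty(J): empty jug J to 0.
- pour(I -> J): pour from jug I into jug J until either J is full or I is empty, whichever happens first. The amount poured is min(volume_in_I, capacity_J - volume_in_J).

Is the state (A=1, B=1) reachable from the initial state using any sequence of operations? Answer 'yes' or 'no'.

BFS explored all 28 reachable states.
Reachable set includes: (0,0), (0,1), (0,2), (0,3), (0,4), (0,5), (0,6), (0,7), (0,8), (0,9), (0,10), (0,11) ...
Target (A=1, B=1) not in reachable set → no.

Answer: no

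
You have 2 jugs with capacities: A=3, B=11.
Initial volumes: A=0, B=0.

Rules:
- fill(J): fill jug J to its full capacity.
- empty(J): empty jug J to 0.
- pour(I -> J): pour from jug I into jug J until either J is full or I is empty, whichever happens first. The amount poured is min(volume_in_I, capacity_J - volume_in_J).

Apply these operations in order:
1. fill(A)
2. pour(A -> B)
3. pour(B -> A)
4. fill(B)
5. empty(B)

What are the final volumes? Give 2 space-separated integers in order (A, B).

Step 1: fill(A) -> (A=3 B=0)
Step 2: pour(A -> B) -> (A=0 B=3)
Step 3: pour(B -> A) -> (A=3 B=0)
Step 4: fill(B) -> (A=3 B=11)
Step 5: empty(B) -> (A=3 B=0)

Answer: 3 0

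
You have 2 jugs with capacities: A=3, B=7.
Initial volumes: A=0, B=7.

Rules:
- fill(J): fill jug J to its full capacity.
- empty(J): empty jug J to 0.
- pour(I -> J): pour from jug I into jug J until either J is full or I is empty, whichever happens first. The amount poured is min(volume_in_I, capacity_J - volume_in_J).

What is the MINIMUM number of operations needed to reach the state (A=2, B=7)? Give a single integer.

BFS from (A=0, B=7). One shortest path:
  1. fill(A) -> (A=3 B=7)
  2. empty(B) -> (A=3 B=0)
  3. pour(A -> B) -> (A=0 B=3)
  4. fill(A) -> (A=3 B=3)
  5. pour(A -> B) -> (A=0 B=6)
  6. fill(A) -> (A=3 B=6)
  7. pour(A -> B) -> (A=2 B=7)
Reached target in 7 moves.

Answer: 7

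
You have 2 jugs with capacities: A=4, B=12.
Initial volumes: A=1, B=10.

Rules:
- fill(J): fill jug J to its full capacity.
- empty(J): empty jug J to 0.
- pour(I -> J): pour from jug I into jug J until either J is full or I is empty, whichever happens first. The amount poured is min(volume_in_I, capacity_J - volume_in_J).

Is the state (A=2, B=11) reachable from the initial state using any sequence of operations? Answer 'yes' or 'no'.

Answer: no

Derivation:
BFS explored all 33 reachable states.
Reachable set includes: (0,0), (0,1), (0,2), (0,3), (0,4), (0,5), (0,6), (0,7), (0,8), (0,9), (0,10), (0,11) ...
Target (A=2, B=11) not in reachable set → no.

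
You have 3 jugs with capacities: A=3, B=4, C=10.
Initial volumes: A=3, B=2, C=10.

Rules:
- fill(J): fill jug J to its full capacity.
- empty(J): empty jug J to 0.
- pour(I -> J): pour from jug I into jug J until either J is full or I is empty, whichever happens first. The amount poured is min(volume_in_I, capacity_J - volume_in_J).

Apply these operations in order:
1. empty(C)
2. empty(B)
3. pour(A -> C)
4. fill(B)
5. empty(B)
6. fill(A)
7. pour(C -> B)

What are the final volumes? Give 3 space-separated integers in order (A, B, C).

Step 1: empty(C) -> (A=3 B=2 C=0)
Step 2: empty(B) -> (A=3 B=0 C=0)
Step 3: pour(A -> C) -> (A=0 B=0 C=3)
Step 4: fill(B) -> (A=0 B=4 C=3)
Step 5: empty(B) -> (A=0 B=0 C=3)
Step 6: fill(A) -> (A=3 B=0 C=3)
Step 7: pour(C -> B) -> (A=3 B=3 C=0)

Answer: 3 3 0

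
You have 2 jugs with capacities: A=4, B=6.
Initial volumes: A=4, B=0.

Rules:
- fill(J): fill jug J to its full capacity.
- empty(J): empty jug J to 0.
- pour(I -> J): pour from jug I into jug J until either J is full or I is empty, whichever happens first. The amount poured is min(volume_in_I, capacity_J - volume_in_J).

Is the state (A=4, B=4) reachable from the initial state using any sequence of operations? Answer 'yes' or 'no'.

BFS from (A=4, B=0):
  1. pour(A -> B) -> (A=0 B=4)
  2. fill(A) -> (A=4 B=4)
Target reached → yes.

Answer: yes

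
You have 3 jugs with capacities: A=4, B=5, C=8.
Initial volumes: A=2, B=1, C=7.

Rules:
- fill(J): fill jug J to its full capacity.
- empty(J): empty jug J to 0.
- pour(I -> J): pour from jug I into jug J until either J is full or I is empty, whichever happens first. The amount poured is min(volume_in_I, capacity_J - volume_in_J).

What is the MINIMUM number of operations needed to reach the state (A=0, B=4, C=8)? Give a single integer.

BFS from (A=2, B=1, C=7). One shortest path:
  1. fill(A) -> (A=4 B=1 C=7)
  2. pour(A -> B) -> (A=0 B=5 C=7)
  3. pour(B -> C) -> (A=0 B=4 C=8)
Reached target in 3 moves.

Answer: 3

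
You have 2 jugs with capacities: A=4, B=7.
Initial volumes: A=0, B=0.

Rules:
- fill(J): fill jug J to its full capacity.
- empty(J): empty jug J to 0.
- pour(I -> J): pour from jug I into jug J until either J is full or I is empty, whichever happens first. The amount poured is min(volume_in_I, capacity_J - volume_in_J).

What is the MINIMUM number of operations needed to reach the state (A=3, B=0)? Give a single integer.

BFS from (A=0, B=0). One shortest path:
  1. fill(B) -> (A=0 B=7)
  2. pour(B -> A) -> (A=4 B=3)
  3. empty(A) -> (A=0 B=3)
  4. pour(B -> A) -> (A=3 B=0)
Reached target in 4 moves.

Answer: 4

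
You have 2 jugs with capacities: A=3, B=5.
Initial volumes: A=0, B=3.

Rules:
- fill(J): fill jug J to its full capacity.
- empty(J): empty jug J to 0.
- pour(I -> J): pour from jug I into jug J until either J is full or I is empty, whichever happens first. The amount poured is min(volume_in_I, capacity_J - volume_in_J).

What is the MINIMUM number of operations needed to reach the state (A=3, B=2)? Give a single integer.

BFS from (A=0, B=3). One shortest path:
  1. fill(B) -> (A=0 B=5)
  2. pour(B -> A) -> (A=3 B=2)
Reached target in 2 moves.

Answer: 2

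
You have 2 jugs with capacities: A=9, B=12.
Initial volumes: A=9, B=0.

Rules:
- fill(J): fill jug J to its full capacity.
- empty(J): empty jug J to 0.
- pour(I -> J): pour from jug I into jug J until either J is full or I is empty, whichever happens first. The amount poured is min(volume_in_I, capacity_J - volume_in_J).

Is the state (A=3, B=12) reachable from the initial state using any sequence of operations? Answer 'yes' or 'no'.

Answer: yes

Derivation:
BFS from (A=9, B=0):
  1. empty(A) -> (A=0 B=0)
  2. fill(B) -> (A=0 B=12)
  3. pour(B -> A) -> (A=9 B=3)
  4. empty(A) -> (A=0 B=3)
  5. pour(B -> A) -> (A=3 B=0)
  6. fill(B) -> (A=3 B=12)
Target reached → yes.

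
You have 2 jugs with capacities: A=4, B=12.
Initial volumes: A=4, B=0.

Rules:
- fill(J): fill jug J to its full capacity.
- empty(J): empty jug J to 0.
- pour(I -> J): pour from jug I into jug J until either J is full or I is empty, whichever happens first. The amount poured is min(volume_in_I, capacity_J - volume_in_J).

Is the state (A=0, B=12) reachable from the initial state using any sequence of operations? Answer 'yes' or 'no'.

BFS from (A=4, B=0):
  1. empty(A) -> (A=0 B=0)
  2. fill(B) -> (A=0 B=12)
Target reached → yes.

Answer: yes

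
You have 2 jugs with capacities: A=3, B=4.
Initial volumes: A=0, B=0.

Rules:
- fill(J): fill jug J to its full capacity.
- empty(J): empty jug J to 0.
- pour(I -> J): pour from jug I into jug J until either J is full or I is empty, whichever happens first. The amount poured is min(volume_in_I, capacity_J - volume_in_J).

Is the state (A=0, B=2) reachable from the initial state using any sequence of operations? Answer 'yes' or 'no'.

Answer: yes

Derivation:
BFS from (A=0, B=0):
  1. fill(A) -> (A=3 B=0)
  2. pour(A -> B) -> (A=0 B=3)
  3. fill(A) -> (A=3 B=3)
  4. pour(A -> B) -> (A=2 B=4)
  5. empty(B) -> (A=2 B=0)
  6. pour(A -> B) -> (A=0 B=2)
Target reached → yes.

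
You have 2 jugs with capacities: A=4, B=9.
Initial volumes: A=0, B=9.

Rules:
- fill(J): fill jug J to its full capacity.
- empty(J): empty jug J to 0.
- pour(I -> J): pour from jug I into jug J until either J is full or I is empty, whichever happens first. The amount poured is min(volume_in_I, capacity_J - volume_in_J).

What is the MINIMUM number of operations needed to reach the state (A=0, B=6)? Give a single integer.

BFS from (A=0, B=9). One shortest path:
  1. pour(B -> A) -> (A=4 B=5)
  2. empty(A) -> (A=0 B=5)
  3. pour(B -> A) -> (A=4 B=1)
  4. empty(A) -> (A=0 B=1)
  5. pour(B -> A) -> (A=1 B=0)
  6. fill(B) -> (A=1 B=9)
  7. pour(B -> A) -> (A=4 B=6)
  8. empty(A) -> (A=0 B=6)
Reached target in 8 moves.

Answer: 8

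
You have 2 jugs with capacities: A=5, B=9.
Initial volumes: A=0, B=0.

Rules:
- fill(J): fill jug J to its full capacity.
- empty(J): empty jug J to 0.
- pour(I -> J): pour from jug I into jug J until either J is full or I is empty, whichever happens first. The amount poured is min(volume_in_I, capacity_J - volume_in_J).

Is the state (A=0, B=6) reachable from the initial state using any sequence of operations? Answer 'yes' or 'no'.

Answer: yes

Derivation:
BFS from (A=0, B=0):
  1. fill(A) -> (A=5 B=0)
  2. pour(A -> B) -> (A=0 B=5)
  3. fill(A) -> (A=5 B=5)
  4. pour(A -> B) -> (A=1 B=9)
  5. empty(B) -> (A=1 B=0)
  6. pour(A -> B) -> (A=0 B=1)
  7. fill(A) -> (A=5 B=1)
  8. pour(A -> B) -> (A=0 B=6)
Target reached → yes.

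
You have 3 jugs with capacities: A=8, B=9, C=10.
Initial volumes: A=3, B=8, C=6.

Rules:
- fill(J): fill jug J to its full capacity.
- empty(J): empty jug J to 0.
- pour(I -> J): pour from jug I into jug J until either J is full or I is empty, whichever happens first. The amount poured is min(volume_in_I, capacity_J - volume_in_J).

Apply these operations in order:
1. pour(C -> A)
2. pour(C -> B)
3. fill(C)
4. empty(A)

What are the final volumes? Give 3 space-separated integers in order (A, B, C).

Answer: 0 9 10

Derivation:
Step 1: pour(C -> A) -> (A=8 B=8 C=1)
Step 2: pour(C -> B) -> (A=8 B=9 C=0)
Step 3: fill(C) -> (A=8 B=9 C=10)
Step 4: empty(A) -> (A=0 B=9 C=10)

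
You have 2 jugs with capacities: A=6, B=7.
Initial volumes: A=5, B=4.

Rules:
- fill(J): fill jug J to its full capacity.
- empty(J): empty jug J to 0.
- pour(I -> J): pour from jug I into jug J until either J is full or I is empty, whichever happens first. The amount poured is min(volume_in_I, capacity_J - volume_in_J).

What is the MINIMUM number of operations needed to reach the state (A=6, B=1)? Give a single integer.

BFS from (A=5, B=4). One shortest path:
  1. empty(A) -> (A=0 B=4)
  2. fill(B) -> (A=0 B=7)
  3. pour(B -> A) -> (A=6 B=1)
Reached target in 3 moves.

Answer: 3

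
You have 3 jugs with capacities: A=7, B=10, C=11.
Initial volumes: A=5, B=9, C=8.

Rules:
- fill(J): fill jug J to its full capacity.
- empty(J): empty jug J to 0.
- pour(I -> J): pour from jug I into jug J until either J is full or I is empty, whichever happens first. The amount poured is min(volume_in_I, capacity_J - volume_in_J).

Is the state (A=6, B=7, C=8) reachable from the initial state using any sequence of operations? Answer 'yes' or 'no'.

Answer: no

Derivation:
BFS explored all 517 reachable states.
Reachable set includes: (0,0,0), (0,0,1), (0,0,2), (0,0,3), (0,0,4), (0,0,5), (0,0,6), (0,0,7), (0,0,8), (0,0,9), (0,0,10), (0,0,11) ...
Target (A=6, B=7, C=8) not in reachable set → no.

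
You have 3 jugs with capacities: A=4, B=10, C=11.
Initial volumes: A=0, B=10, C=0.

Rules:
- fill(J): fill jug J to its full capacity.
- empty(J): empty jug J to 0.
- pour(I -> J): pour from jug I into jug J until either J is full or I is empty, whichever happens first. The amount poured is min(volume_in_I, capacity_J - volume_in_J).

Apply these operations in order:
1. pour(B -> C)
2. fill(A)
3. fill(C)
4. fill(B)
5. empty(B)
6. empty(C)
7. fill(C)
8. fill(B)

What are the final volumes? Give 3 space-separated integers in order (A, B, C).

Step 1: pour(B -> C) -> (A=0 B=0 C=10)
Step 2: fill(A) -> (A=4 B=0 C=10)
Step 3: fill(C) -> (A=4 B=0 C=11)
Step 4: fill(B) -> (A=4 B=10 C=11)
Step 5: empty(B) -> (A=4 B=0 C=11)
Step 6: empty(C) -> (A=4 B=0 C=0)
Step 7: fill(C) -> (A=4 B=0 C=11)
Step 8: fill(B) -> (A=4 B=10 C=11)

Answer: 4 10 11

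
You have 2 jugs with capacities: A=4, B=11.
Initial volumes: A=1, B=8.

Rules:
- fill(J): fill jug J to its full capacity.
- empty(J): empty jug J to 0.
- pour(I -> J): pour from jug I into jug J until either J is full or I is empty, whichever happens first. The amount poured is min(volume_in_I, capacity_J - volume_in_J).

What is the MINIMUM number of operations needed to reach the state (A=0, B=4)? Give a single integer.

Answer: 3

Derivation:
BFS from (A=1, B=8). One shortest path:
  1. fill(A) -> (A=4 B=8)
  2. empty(B) -> (A=4 B=0)
  3. pour(A -> B) -> (A=0 B=4)
Reached target in 3 moves.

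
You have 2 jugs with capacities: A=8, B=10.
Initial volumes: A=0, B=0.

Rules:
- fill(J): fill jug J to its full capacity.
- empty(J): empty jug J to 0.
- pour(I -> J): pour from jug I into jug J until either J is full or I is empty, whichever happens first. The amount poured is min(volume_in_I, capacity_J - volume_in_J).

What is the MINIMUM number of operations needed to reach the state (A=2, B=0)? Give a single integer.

BFS from (A=0, B=0). One shortest path:
  1. fill(B) -> (A=0 B=10)
  2. pour(B -> A) -> (A=8 B=2)
  3. empty(A) -> (A=0 B=2)
  4. pour(B -> A) -> (A=2 B=0)
Reached target in 4 moves.

Answer: 4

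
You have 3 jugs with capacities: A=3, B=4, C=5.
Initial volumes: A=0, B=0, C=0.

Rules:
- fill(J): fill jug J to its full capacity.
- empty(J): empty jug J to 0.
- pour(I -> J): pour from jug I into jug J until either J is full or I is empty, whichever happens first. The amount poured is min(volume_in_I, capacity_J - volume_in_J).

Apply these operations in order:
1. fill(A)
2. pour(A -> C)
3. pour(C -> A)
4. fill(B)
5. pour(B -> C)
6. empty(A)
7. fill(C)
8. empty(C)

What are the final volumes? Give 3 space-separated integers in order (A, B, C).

Step 1: fill(A) -> (A=3 B=0 C=0)
Step 2: pour(A -> C) -> (A=0 B=0 C=3)
Step 3: pour(C -> A) -> (A=3 B=0 C=0)
Step 4: fill(B) -> (A=3 B=4 C=0)
Step 5: pour(B -> C) -> (A=3 B=0 C=4)
Step 6: empty(A) -> (A=0 B=0 C=4)
Step 7: fill(C) -> (A=0 B=0 C=5)
Step 8: empty(C) -> (A=0 B=0 C=0)

Answer: 0 0 0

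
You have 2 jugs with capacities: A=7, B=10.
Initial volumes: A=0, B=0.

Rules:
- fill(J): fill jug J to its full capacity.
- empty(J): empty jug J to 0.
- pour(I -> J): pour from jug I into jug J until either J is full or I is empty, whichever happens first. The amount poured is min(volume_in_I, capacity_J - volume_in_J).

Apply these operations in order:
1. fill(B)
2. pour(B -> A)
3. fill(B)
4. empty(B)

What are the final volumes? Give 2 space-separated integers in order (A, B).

Step 1: fill(B) -> (A=0 B=10)
Step 2: pour(B -> A) -> (A=7 B=3)
Step 3: fill(B) -> (A=7 B=10)
Step 4: empty(B) -> (A=7 B=0)

Answer: 7 0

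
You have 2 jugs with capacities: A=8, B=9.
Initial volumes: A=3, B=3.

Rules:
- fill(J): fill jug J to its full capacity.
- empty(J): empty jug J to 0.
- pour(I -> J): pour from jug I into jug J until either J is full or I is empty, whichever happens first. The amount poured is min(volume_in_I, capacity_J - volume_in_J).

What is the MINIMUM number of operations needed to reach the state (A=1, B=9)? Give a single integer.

BFS from (A=3, B=3). One shortest path:
  1. fill(A) -> (A=8 B=3)
  2. pour(A -> B) -> (A=2 B=9)
  3. empty(B) -> (A=2 B=0)
  4. pour(A -> B) -> (A=0 B=2)
  5. fill(A) -> (A=8 B=2)
  6. pour(A -> B) -> (A=1 B=9)
Reached target in 6 moves.

Answer: 6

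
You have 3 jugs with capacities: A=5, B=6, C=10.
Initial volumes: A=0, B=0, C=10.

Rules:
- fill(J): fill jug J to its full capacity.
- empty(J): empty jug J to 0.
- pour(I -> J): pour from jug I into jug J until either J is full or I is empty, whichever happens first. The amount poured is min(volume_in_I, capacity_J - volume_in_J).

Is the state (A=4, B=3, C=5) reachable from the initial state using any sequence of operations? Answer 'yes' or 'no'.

Answer: no

Derivation:
BFS explored all 282 reachable states.
Reachable set includes: (0,0,0), (0,0,1), (0,0,2), (0,0,3), (0,0,4), (0,0,5), (0,0,6), (0,0,7), (0,0,8), (0,0,9), (0,0,10), (0,1,0) ...
Target (A=4, B=3, C=5) not in reachable set → no.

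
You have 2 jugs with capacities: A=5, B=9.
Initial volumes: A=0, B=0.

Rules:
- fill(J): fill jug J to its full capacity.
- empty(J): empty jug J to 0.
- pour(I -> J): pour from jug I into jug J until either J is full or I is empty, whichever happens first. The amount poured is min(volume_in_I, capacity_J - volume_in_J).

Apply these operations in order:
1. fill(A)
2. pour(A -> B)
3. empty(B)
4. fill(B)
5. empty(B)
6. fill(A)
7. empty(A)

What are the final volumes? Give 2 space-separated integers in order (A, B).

Step 1: fill(A) -> (A=5 B=0)
Step 2: pour(A -> B) -> (A=0 B=5)
Step 3: empty(B) -> (A=0 B=0)
Step 4: fill(B) -> (A=0 B=9)
Step 5: empty(B) -> (A=0 B=0)
Step 6: fill(A) -> (A=5 B=0)
Step 7: empty(A) -> (A=0 B=0)

Answer: 0 0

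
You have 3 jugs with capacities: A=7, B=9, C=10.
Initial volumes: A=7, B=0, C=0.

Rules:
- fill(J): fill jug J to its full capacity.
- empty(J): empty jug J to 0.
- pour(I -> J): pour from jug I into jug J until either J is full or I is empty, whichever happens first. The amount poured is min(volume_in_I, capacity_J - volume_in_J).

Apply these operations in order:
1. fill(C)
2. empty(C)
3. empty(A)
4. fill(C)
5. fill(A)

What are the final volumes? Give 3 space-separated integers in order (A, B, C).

Step 1: fill(C) -> (A=7 B=0 C=10)
Step 2: empty(C) -> (A=7 B=0 C=0)
Step 3: empty(A) -> (A=0 B=0 C=0)
Step 4: fill(C) -> (A=0 B=0 C=10)
Step 5: fill(A) -> (A=7 B=0 C=10)

Answer: 7 0 10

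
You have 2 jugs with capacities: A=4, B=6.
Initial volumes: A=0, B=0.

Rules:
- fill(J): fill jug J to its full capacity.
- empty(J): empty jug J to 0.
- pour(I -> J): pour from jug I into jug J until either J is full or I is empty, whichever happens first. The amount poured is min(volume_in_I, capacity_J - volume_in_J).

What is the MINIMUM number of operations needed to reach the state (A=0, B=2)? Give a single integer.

Answer: 3

Derivation:
BFS from (A=0, B=0). One shortest path:
  1. fill(B) -> (A=0 B=6)
  2. pour(B -> A) -> (A=4 B=2)
  3. empty(A) -> (A=0 B=2)
Reached target in 3 moves.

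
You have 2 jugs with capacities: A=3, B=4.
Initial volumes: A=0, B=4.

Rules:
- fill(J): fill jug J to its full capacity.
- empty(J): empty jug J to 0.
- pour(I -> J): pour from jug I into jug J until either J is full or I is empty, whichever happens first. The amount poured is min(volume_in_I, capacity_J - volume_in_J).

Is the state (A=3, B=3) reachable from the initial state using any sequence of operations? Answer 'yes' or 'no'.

Answer: yes

Derivation:
BFS from (A=0, B=4):
  1. fill(A) -> (A=3 B=4)
  2. empty(B) -> (A=3 B=0)
  3. pour(A -> B) -> (A=0 B=3)
  4. fill(A) -> (A=3 B=3)
Target reached → yes.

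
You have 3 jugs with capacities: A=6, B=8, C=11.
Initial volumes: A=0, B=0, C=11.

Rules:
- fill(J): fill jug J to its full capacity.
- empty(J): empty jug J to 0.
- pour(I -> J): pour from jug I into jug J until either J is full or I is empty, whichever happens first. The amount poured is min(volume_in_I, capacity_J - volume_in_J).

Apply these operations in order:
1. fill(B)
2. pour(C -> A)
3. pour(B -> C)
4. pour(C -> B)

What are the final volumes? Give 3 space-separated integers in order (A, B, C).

Answer: 6 8 5

Derivation:
Step 1: fill(B) -> (A=0 B=8 C=11)
Step 2: pour(C -> A) -> (A=6 B=8 C=5)
Step 3: pour(B -> C) -> (A=6 B=2 C=11)
Step 4: pour(C -> B) -> (A=6 B=8 C=5)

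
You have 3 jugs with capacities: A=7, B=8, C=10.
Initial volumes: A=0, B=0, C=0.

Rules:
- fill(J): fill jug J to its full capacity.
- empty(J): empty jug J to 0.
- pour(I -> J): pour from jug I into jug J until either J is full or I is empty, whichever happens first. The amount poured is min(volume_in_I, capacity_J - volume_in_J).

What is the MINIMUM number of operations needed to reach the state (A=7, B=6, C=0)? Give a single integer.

Answer: 6

Derivation:
BFS from (A=0, B=0, C=0). One shortest path:
  1. fill(A) -> (A=7 B=0 C=0)
  2. fill(B) -> (A=7 B=8 C=0)
  3. pour(B -> C) -> (A=7 B=0 C=8)
  4. fill(B) -> (A=7 B=8 C=8)
  5. pour(B -> C) -> (A=7 B=6 C=10)
  6. empty(C) -> (A=7 B=6 C=0)
Reached target in 6 moves.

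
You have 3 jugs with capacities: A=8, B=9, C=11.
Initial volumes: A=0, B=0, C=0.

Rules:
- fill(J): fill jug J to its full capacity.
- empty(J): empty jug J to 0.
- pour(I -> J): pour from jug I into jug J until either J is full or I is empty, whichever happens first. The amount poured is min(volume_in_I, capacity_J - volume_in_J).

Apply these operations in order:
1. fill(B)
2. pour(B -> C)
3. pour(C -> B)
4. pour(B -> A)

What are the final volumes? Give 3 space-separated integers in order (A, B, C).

Step 1: fill(B) -> (A=0 B=9 C=0)
Step 2: pour(B -> C) -> (A=0 B=0 C=9)
Step 3: pour(C -> B) -> (A=0 B=9 C=0)
Step 4: pour(B -> A) -> (A=8 B=1 C=0)

Answer: 8 1 0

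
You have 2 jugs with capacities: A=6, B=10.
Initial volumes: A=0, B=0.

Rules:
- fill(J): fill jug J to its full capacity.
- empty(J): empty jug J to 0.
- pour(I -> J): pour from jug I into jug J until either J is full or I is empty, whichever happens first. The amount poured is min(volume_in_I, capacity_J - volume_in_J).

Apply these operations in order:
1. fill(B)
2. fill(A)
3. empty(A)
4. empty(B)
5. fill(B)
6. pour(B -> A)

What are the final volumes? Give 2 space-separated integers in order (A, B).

Answer: 6 4

Derivation:
Step 1: fill(B) -> (A=0 B=10)
Step 2: fill(A) -> (A=6 B=10)
Step 3: empty(A) -> (A=0 B=10)
Step 4: empty(B) -> (A=0 B=0)
Step 5: fill(B) -> (A=0 B=10)
Step 6: pour(B -> A) -> (A=6 B=4)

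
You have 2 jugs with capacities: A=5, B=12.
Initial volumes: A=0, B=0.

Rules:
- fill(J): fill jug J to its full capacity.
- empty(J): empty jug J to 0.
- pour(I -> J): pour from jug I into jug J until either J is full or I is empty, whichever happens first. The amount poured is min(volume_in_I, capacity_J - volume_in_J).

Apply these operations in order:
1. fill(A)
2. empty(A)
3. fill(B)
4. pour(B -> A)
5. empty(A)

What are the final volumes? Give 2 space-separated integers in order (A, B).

Step 1: fill(A) -> (A=5 B=0)
Step 2: empty(A) -> (A=0 B=0)
Step 3: fill(B) -> (A=0 B=12)
Step 4: pour(B -> A) -> (A=5 B=7)
Step 5: empty(A) -> (A=0 B=7)

Answer: 0 7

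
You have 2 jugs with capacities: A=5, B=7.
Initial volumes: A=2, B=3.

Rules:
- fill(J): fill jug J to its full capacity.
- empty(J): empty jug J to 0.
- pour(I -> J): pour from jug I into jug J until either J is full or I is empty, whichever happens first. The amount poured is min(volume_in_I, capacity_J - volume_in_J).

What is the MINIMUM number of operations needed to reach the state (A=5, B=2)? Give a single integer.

Answer: 3

Derivation:
BFS from (A=2, B=3). One shortest path:
  1. empty(A) -> (A=0 B=3)
  2. fill(B) -> (A=0 B=7)
  3. pour(B -> A) -> (A=5 B=2)
Reached target in 3 moves.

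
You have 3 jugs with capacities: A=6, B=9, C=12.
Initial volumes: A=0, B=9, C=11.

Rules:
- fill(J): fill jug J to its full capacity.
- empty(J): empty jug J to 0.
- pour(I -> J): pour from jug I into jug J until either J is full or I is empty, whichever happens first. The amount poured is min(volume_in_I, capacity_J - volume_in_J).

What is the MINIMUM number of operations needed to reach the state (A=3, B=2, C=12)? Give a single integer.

Answer: 6

Derivation:
BFS from (A=0, B=9, C=11). One shortest path:
  1. fill(A) -> (A=6 B=9 C=11)
  2. empty(B) -> (A=6 B=0 C=11)
  3. pour(A -> B) -> (A=0 B=6 C=11)
  4. pour(C -> A) -> (A=6 B=6 C=5)
  5. pour(A -> B) -> (A=3 B=9 C=5)
  6. pour(B -> C) -> (A=3 B=2 C=12)
Reached target in 6 moves.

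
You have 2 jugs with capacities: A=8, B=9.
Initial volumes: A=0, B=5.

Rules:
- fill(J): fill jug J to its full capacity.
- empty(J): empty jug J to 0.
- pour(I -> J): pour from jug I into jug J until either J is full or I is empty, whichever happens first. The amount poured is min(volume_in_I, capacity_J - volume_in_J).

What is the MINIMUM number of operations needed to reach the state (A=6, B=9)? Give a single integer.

Answer: 6

Derivation:
BFS from (A=0, B=5). One shortest path:
  1. pour(B -> A) -> (A=5 B=0)
  2. fill(B) -> (A=5 B=9)
  3. pour(B -> A) -> (A=8 B=6)
  4. empty(A) -> (A=0 B=6)
  5. pour(B -> A) -> (A=6 B=0)
  6. fill(B) -> (A=6 B=9)
Reached target in 6 moves.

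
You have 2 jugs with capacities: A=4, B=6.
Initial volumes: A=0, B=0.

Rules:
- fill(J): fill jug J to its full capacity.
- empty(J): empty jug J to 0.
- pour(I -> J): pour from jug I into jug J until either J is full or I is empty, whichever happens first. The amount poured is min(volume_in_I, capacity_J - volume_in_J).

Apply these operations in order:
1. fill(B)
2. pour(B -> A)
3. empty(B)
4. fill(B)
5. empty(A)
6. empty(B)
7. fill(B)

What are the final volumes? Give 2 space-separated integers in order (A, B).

Answer: 0 6

Derivation:
Step 1: fill(B) -> (A=0 B=6)
Step 2: pour(B -> A) -> (A=4 B=2)
Step 3: empty(B) -> (A=4 B=0)
Step 4: fill(B) -> (A=4 B=6)
Step 5: empty(A) -> (A=0 B=6)
Step 6: empty(B) -> (A=0 B=0)
Step 7: fill(B) -> (A=0 B=6)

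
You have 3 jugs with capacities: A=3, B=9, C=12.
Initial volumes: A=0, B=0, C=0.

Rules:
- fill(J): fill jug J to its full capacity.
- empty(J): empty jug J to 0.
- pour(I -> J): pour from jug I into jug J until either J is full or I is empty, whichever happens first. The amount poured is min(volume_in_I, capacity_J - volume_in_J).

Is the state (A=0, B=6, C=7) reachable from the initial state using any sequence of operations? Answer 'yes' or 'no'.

Answer: no

Derivation:
BFS explored all 40 reachable states.
Reachable set includes: (0,0,0), (0,0,3), (0,0,6), (0,0,9), (0,0,12), (0,3,0), (0,3,3), (0,3,6), (0,3,9), (0,3,12), (0,6,0), (0,6,3) ...
Target (A=0, B=6, C=7) not in reachable set → no.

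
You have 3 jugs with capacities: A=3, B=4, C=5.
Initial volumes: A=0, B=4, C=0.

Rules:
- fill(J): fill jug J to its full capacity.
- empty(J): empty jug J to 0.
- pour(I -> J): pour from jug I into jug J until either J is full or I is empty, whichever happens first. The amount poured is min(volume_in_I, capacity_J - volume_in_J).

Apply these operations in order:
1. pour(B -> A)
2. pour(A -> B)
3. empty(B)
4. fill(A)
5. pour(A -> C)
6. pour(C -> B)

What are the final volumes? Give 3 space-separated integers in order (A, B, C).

Step 1: pour(B -> A) -> (A=3 B=1 C=0)
Step 2: pour(A -> B) -> (A=0 B=4 C=0)
Step 3: empty(B) -> (A=0 B=0 C=0)
Step 4: fill(A) -> (A=3 B=0 C=0)
Step 5: pour(A -> C) -> (A=0 B=0 C=3)
Step 6: pour(C -> B) -> (A=0 B=3 C=0)

Answer: 0 3 0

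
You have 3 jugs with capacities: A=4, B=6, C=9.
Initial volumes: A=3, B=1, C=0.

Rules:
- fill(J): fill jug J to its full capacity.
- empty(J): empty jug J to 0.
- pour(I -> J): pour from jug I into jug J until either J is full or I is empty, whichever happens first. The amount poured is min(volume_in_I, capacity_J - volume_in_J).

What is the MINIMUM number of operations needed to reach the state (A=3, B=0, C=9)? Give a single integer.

BFS from (A=3, B=1, C=0). One shortest path:
  1. empty(B) -> (A=3 B=0 C=0)
  2. fill(C) -> (A=3 B=0 C=9)
Reached target in 2 moves.

Answer: 2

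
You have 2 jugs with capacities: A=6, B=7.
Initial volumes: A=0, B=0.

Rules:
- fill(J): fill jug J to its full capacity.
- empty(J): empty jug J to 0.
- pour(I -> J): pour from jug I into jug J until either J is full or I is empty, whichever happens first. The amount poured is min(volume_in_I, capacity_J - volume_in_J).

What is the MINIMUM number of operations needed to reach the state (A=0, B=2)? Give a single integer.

BFS from (A=0, B=0). One shortest path:
  1. fill(B) -> (A=0 B=7)
  2. pour(B -> A) -> (A=6 B=1)
  3. empty(A) -> (A=0 B=1)
  4. pour(B -> A) -> (A=1 B=0)
  5. fill(B) -> (A=1 B=7)
  6. pour(B -> A) -> (A=6 B=2)
  7. empty(A) -> (A=0 B=2)
Reached target in 7 moves.

Answer: 7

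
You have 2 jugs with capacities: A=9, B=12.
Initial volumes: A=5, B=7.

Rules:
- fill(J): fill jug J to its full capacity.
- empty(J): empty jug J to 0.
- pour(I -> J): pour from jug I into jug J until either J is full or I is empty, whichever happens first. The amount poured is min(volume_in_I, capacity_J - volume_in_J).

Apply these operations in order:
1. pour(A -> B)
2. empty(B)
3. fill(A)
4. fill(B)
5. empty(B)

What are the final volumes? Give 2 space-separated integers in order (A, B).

Answer: 9 0

Derivation:
Step 1: pour(A -> B) -> (A=0 B=12)
Step 2: empty(B) -> (A=0 B=0)
Step 3: fill(A) -> (A=9 B=0)
Step 4: fill(B) -> (A=9 B=12)
Step 5: empty(B) -> (A=9 B=0)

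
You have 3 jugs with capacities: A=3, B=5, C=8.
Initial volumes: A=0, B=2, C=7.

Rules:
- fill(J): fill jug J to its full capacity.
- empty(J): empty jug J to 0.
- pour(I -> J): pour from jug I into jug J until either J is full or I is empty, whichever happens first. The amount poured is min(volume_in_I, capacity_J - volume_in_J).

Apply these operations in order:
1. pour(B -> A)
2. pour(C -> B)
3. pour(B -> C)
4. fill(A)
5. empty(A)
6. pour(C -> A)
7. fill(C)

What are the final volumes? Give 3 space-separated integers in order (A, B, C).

Answer: 3 0 8

Derivation:
Step 1: pour(B -> A) -> (A=2 B=0 C=7)
Step 2: pour(C -> B) -> (A=2 B=5 C=2)
Step 3: pour(B -> C) -> (A=2 B=0 C=7)
Step 4: fill(A) -> (A=3 B=0 C=7)
Step 5: empty(A) -> (A=0 B=0 C=7)
Step 6: pour(C -> A) -> (A=3 B=0 C=4)
Step 7: fill(C) -> (A=3 B=0 C=8)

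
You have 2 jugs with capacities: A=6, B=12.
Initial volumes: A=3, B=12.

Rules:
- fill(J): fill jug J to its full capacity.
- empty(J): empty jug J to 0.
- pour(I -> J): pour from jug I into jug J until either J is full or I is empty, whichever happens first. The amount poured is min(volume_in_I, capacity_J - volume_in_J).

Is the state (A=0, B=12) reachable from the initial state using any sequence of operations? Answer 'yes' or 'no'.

BFS from (A=3, B=12):
  1. empty(A) -> (A=0 B=12)
Target reached → yes.

Answer: yes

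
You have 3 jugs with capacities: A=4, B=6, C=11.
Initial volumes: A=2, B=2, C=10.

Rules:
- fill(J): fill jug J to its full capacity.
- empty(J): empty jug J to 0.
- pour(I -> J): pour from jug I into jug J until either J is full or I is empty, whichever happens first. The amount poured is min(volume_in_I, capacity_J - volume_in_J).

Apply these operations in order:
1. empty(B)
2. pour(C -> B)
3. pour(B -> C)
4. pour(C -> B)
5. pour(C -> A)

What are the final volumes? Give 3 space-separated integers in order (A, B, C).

Step 1: empty(B) -> (A=2 B=0 C=10)
Step 2: pour(C -> B) -> (A=2 B=6 C=4)
Step 3: pour(B -> C) -> (A=2 B=0 C=10)
Step 4: pour(C -> B) -> (A=2 B=6 C=4)
Step 5: pour(C -> A) -> (A=4 B=6 C=2)

Answer: 4 6 2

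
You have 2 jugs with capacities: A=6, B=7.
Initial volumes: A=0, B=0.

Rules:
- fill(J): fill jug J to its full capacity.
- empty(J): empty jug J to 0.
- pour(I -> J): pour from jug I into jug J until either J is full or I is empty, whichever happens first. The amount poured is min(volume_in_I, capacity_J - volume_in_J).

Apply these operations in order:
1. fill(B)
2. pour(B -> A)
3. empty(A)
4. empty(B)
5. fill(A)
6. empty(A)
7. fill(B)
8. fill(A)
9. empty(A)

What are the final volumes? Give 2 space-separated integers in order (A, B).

Answer: 0 7

Derivation:
Step 1: fill(B) -> (A=0 B=7)
Step 2: pour(B -> A) -> (A=6 B=1)
Step 3: empty(A) -> (A=0 B=1)
Step 4: empty(B) -> (A=0 B=0)
Step 5: fill(A) -> (A=6 B=0)
Step 6: empty(A) -> (A=0 B=0)
Step 7: fill(B) -> (A=0 B=7)
Step 8: fill(A) -> (A=6 B=7)
Step 9: empty(A) -> (A=0 B=7)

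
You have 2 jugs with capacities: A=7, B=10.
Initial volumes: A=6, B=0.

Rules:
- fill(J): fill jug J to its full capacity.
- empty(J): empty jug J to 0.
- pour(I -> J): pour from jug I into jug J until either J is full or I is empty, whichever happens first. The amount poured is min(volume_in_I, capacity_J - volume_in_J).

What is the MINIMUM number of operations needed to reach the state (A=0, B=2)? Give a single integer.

Answer: 5

Derivation:
BFS from (A=6, B=0). One shortest path:
  1. fill(B) -> (A=6 B=10)
  2. pour(B -> A) -> (A=7 B=9)
  3. empty(A) -> (A=0 B=9)
  4. pour(B -> A) -> (A=7 B=2)
  5. empty(A) -> (A=0 B=2)
Reached target in 5 moves.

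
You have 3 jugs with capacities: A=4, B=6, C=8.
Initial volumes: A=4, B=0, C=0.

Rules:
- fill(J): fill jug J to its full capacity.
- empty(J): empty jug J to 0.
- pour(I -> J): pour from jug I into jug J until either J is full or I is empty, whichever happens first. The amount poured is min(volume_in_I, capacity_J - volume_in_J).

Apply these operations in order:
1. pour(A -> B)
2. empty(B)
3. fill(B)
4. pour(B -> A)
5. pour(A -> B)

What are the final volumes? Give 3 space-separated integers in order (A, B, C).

Step 1: pour(A -> B) -> (A=0 B=4 C=0)
Step 2: empty(B) -> (A=0 B=0 C=0)
Step 3: fill(B) -> (A=0 B=6 C=0)
Step 4: pour(B -> A) -> (A=4 B=2 C=0)
Step 5: pour(A -> B) -> (A=0 B=6 C=0)

Answer: 0 6 0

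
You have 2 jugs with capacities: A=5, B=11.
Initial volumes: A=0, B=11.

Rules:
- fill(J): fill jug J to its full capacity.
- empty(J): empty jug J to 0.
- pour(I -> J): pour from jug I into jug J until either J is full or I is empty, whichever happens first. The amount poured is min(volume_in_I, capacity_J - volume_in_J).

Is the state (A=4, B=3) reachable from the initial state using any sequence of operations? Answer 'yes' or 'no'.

BFS explored all 32 reachable states.
Reachable set includes: (0,0), (0,1), (0,2), (0,3), (0,4), (0,5), (0,6), (0,7), (0,8), (0,9), (0,10), (0,11) ...
Target (A=4, B=3) not in reachable set → no.

Answer: no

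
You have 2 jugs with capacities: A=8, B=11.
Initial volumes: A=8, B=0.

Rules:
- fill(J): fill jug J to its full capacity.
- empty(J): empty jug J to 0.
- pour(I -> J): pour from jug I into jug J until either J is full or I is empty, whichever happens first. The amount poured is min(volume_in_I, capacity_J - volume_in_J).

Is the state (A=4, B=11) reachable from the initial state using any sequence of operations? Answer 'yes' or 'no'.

Answer: yes

Derivation:
BFS from (A=8, B=0):
  1. pour(A -> B) -> (A=0 B=8)
  2. fill(A) -> (A=8 B=8)
  3. pour(A -> B) -> (A=5 B=11)
  4. empty(B) -> (A=5 B=0)
  5. pour(A -> B) -> (A=0 B=5)
  6. fill(A) -> (A=8 B=5)
  7. pour(A -> B) -> (A=2 B=11)
  8. empty(B) -> (A=2 B=0)
  9. pour(A -> B) -> (A=0 B=2)
  10. fill(A) -> (A=8 B=2)
  11. pour(A -> B) -> (A=0 B=10)
  12. fill(A) -> (A=8 B=10)
  13. pour(A -> B) -> (A=7 B=11)
  14. empty(B) -> (A=7 B=0)
  15. pour(A -> B) -> (A=0 B=7)
  16. fill(A) -> (A=8 B=7)
  17. pour(A -> B) -> (A=4 B=11)
Target reached → yes.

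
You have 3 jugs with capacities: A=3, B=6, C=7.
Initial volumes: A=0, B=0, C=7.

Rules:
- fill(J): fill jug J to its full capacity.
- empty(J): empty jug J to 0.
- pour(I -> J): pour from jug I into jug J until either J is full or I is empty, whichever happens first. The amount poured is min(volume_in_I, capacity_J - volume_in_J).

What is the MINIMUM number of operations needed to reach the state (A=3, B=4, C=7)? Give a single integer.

BFS from (A=0, B=0, C=7). One shortest path:
  1. pour(C -> A) -> (A=3 B=0 C=4)
  2. pour(C -> B) -> (A=3 B=4 C=0)
  3. fill(C) -> (A=3 B=4 C=7)
Reached target in 3 moves.

Answer: 3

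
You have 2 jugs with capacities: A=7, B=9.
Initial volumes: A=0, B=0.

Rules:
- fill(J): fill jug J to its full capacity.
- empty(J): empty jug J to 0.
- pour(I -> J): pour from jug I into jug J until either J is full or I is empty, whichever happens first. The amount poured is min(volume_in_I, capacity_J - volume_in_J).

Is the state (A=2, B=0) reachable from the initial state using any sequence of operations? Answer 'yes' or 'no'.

BFS from (A=0, B=0):
  1. fill(B) -> (A=0 B=9)
  2. pour(B -> A) -> (A=7 B=2)
  3. empty(A) -> (A=0 B=2)
  4. pour(B -> A) -> (A=2 B=0)
Target reached → yes.

Answer: yes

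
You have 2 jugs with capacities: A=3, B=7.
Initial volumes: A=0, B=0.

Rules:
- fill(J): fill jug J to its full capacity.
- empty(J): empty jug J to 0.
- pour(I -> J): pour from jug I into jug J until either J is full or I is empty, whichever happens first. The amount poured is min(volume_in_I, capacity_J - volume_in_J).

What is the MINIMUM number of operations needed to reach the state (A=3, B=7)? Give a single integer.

BFS from (A=0, B=0). One shortest path:
  1. fill(A) -> (A=3 B=0)
  2. fill(B) -> (A=3 B=7)
Reached target in 2 moves.

Answer: 2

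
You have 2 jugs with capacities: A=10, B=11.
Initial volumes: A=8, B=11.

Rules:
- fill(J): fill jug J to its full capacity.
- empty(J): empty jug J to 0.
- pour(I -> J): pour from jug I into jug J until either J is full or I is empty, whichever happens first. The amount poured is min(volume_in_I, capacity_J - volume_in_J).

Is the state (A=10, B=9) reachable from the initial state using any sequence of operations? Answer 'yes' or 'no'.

BFS from (A=8, B=11):
  1. pour(B -> A) -> (A=10 B=9)
Target reached → yes.

Answer: yes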